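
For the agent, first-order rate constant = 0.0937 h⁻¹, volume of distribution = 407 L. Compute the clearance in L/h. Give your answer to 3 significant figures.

CL = k × Vd = 0.0937 × 407 = 38.14 L/h

38.1 L/h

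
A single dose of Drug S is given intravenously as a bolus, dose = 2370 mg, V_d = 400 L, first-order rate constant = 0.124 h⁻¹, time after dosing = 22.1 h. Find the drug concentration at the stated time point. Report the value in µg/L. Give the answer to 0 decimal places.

C₀ = Dose / Vd = 2370 / 400 = 5.925 mg/L
C = C₀ · e^(−k·t) = 5.925 × e^(−0.1240 × 22.1)
  = 5.925 × 0.06454 = 0.3824 mg/L
Convert: 0.3824 mg/L × 1000 = 382.4 µg/L

382 µg/L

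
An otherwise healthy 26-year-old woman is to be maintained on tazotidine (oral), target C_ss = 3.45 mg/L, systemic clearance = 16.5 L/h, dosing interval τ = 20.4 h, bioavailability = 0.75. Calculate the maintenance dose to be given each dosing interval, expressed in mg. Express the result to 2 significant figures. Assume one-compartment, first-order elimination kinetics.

At steady state, F × (Dose/τ) = Css × CL.
Dose = Css × CL × τ / F = 3.45 × 16.50 × 20.4 / 0.75 = 1548 mg

1500 mg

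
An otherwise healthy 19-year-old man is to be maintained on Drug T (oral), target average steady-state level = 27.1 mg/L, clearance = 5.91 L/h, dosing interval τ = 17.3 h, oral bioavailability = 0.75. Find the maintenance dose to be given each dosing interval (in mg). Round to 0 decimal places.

3694 mg

At steady state, F × (Dose/τ) = Css × CL.
Dose = Css × CL × τ / F = 27.1 × 5.910 × 17.3 / 0.75 = 3694 mg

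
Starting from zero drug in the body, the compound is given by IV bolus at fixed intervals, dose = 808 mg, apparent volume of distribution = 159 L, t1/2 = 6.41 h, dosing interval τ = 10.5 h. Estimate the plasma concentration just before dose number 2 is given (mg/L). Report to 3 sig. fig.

1.63 mg/L

C₀ per dose = Dose / Vd = 808 / 159 = 5.082 mg/L
k = ln2 / t½ = 0.693147 / 6.41 = 0.1081 h⁻¹
Fraction remaining after one interval: r = e^(−kτ) = e^(−0.1081 × 10.5) = 0.3214
Before dose 2, 1 dose has been given (aged 1τ).
C_trough = C₀ × r = 5.082 × 0.3214 = 1.633 mg/L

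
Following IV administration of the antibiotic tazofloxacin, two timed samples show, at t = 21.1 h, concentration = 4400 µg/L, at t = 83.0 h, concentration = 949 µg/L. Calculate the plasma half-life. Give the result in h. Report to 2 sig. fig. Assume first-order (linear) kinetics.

k = ln(C₁/C₂) / (t₂ − t₁) = ln(4400/949) / (83.0 − 21.1)
  = 1.534 / 61.90 = 0.02478 h⁻¹
t½ = ln2 / k = 0.693147 / 0.02478 = 27.97 h

28 h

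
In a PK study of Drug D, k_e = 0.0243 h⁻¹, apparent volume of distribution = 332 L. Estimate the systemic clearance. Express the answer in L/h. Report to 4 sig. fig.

8.068 L/h

CL = k × Vd = 0.0243 × 332 = 8.068 L/h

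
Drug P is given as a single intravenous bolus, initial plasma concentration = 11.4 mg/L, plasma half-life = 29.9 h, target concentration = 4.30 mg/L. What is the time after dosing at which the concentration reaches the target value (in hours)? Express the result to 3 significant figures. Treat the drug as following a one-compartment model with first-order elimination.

k = ln2 / t½ = 0.693147 / 29.9 = 0.02318 h⁻¹
t = ln(C₀ / C) / k = ln(11.40 / 4.30) / 0.02318
  = ln(2.651) / 0.02318 = 0.9749 / 0.02318 = 42.06 h

42.1 h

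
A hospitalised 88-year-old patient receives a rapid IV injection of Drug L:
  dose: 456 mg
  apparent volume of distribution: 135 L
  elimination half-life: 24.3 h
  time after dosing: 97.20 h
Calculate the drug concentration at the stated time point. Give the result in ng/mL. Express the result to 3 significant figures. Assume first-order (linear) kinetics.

C₀ = Dose / Vd = 456.0 / 135 = 3.378 mg/L
k = ln2 / t½ = 0.693147 / 24.3 = 0.02852 h⁻¹
t / t½ = 97.20 / 24.3 = 4 half-lives
C = C₀ × (1/2)^4 = 3.378 × 0.06250 = 0.2111 mg/L
Convert: 0.2111 mg/L × 1000 = 211.1 ng/mL

211 ng/mL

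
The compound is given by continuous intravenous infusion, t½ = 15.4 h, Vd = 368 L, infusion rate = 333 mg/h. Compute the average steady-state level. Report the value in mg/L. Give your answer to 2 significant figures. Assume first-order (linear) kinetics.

20 mg/L

k = ln2 / t½ = 0.693147 / 15.4 = 0.04501 h⁻¹
CL = k × Vd = 0.04501 × 368 = 16.56 L/h
At steady state Css = R₀ / CL = 333 / 16.56 = 20.11 mg/L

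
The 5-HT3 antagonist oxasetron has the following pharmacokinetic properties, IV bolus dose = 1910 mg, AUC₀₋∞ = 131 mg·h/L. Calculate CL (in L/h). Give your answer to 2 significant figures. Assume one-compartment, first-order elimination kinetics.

CL = Dose / AUC = 1910 / 131 = 14.58 L/h

15 L/h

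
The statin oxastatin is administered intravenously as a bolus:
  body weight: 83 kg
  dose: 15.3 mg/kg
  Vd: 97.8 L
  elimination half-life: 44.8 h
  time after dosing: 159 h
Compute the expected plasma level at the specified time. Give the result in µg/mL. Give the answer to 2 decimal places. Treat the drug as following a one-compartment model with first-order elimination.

Total dose = 15.3 × 83 = 1270 mg
C₀ = Dose / Vd = 1270 / 97.8 = 12.99 mg/L
k = ln2 / t½ = 0.693147 / 44.8 = 0.01547 h⁻¹
C = C₀ · e^(−k·t) = 12.99 × e^(−0.01547 × 159)
  = 12.99 × 0.08546 = 1.110 mg/L
(1.110 mg/L = 1.110 µg/mL)

1.11 µg/mL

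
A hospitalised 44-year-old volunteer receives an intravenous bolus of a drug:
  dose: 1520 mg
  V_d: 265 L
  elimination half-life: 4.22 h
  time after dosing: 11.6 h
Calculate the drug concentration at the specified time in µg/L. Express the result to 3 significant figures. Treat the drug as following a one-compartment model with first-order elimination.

853 µg/L

C₀ = Dose / Vd = 1520 / 265 = 5.736 mg/L
k = ln2 / t½ = 0.693147 / 4.22 = 0.1643 h⁻¹
C = C₀ · e^(−k·t) = 5.736 × e^(−0.1643 × 11.6)
  = 5.736 × 0.1487 = 0.8529 mg/L
Convert: 0.8529 mg/L × 1000 = 852.9 µg/L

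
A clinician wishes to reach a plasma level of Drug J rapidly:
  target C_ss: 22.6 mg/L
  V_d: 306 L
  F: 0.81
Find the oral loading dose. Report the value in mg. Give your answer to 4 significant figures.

8538 mg

LD = Css × Vd / F = 22.6 × 306 / 0.81 = 8538 mg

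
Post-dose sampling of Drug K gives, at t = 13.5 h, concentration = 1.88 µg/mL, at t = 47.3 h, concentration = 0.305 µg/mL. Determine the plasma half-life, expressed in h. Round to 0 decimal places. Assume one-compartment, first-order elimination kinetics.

13 h

k = ln(C₁/C₂) / (t₂ − t₁) = ln(1.88/0.305) / (47.3 − 13.5)
  = 1.819 / 33.80 = 0.05382 h⁻¹
t½ = ln2 / k = 0.693147 / 0.05382 = 12.88 h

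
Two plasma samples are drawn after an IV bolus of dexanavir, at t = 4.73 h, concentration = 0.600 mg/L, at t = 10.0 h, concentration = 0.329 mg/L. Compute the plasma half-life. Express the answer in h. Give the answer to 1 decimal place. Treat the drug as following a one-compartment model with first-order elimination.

k = ln(C₁/C₂) / (t₂ − t₁) = ln(0.600/0.329) / (10.0 − 4.73)
  = 0.6009 / 5.270 = 0.1140 h⁻¹
t½ = ln2 / k = 0.693147 / 0.1140 = 6.080 h

6.1 h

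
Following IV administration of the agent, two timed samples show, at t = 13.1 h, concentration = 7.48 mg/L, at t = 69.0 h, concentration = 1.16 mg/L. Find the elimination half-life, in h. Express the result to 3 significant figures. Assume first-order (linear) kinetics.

k = ln(C₁/C₂) / (t₂ − t₁) = ln(7.48/1.16) / (69.0 − 13.1)
  = 1.864 / 55.90 = 0.03335 h⁻¹
t½ = ln2 / k = 0.693147 / 0.03335 = 20.78 h

20.8 h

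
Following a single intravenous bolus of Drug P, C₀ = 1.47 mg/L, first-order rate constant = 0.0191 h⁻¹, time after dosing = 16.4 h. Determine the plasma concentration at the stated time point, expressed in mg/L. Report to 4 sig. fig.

C = C₀ · e^(−k·t) = 1.470 × e^(−0.01910 × 16.4)
  = 1.470 × 0.7311 = 1.075 mg/L

1.075 mg/L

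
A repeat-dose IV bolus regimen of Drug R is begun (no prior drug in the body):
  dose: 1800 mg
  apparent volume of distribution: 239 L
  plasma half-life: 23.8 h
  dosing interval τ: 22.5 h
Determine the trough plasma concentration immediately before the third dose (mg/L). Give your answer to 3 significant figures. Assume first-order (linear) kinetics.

C₀ per dose = Dose / Vd = 1800 / 239 = 7.531 mg/L
k = ln2 / t½ = 0.693147 / 23.8 = 0.02912 h⁻¹
Fraction remaining after one interval: r = e^(−kτ) = e^(−0.02912 × 22.5) = 0.5193
Before dose 3, 2 doses have been given (aged 1τ, 2τ).
C_trough = C₀ × (r + r²) = 7.531 × (0.5193 + 0.2697) = 5.942 mg/L

5.94 mg/L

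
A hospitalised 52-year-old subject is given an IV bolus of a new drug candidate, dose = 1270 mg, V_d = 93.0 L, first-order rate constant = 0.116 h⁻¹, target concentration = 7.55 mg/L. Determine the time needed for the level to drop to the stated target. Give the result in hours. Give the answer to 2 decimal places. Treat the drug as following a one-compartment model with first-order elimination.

C₀ = Dose / Vd = 1270 / 93.0 = 13.66 mg/L
t = ln(C₀ / C) / k = ln(13.66 / 7.55) / 0.1160
  = ln(1.809) / 0.1160 = 0.5928 / 0.1160 = 5.110 h

5.11 h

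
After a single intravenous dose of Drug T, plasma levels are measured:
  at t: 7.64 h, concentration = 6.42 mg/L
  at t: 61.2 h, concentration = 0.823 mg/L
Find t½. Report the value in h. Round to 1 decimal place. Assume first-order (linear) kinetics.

k = ln(C₁/C₂) / (t₂ − t₁) = ln(6.42/0.823) / (61.2 − 7.64)
  = 2.054 / 53.56 = 0.03835 h⁻¹
t½ = ln2 / k = 0.693147 / 0.03835 = 18.07 h

18.1 h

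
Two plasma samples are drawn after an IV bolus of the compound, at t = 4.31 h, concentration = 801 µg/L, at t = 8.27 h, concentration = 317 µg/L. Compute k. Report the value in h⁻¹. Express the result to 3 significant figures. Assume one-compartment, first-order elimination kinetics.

k = ln(C₁/C₂) / (t₂ − t₁) = ln(801/317) / (8.27 − 4.31)
  = 0.9270 / 3.960 = 0.2341 h⁻¹

0.234 h⁻¹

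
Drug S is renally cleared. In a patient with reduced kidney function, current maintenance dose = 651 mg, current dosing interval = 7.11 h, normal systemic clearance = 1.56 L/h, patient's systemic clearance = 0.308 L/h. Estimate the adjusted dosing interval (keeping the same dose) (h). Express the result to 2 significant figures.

To keep the same average steady-state level, dosing rate must scale with clearance.
CL ratio = 0.308 / 1.56 = 0.1974
New interval (same dose) = 7.11 / 0.1974 = 36.02 h

36 h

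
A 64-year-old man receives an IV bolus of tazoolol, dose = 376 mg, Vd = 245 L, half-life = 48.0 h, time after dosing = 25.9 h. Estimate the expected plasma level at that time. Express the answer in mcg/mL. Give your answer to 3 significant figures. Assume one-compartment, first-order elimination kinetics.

1.06 mcg/mL

C₀ = Dose / Vd = 376.0 / 245 = 1.535 mg/L
k = ln2 / t½ = 0.693147 / 48.0 = 0.01444 h⁻¹
C = C₀ · e^(−k·t) = 1.535 × e^(−0.01444 × 25.9)
  = 1.535 × 0.6880 = 1.056 mg/L
(1.056 mg/L = 1.056 mcg/mL)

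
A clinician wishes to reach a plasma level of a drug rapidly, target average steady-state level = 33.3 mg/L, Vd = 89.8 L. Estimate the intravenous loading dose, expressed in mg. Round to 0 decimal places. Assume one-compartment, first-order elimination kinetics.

LD = Css × Vd = 33.3 × 89.8 = 2990 mg

2990 mg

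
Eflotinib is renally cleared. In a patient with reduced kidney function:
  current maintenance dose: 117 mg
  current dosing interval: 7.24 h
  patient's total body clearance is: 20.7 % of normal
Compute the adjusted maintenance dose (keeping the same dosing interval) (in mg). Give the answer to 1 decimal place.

To keep the same average steady-state level, dosing rate must scale with clearance.
CL ratio = 20.7 / 100 = 0.2070
New dose (same interval) = 117 × 0.2070 = 24.22 mg

24.2 mg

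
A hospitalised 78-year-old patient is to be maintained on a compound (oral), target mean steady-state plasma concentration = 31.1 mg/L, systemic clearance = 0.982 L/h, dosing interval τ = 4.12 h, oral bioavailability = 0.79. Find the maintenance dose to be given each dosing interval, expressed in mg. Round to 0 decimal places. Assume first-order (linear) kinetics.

At steady state, F × (Dose/τ) = Css × CL.
Dose = Css × CL × τ / F = 31.1 × 0.9820 × 4.12 / 0.79 = 159.3 mg

159 mg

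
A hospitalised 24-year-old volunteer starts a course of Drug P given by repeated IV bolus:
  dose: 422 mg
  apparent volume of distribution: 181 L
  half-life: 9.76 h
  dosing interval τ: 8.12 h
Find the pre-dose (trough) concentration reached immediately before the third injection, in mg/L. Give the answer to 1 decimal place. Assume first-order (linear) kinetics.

C₀ per dose = Dose / Vd = 422 / 181 = 2.331 mg/L
k = ln2 / t½ = 0.693147 / 9.76 = 0.07102 h⁻¹
Fraction remaining after one interval: r = e^(−kτ) = e^(−0.07102 × 8.12) = 0.5618
Before dose 3, 2 doses have been given (aged 1τ, 2τ).
C_trough = C₀ × (r + r²) = 2.331 × (0.5618 + 0.3156) = 2.045 mg/L

2.0 mg/L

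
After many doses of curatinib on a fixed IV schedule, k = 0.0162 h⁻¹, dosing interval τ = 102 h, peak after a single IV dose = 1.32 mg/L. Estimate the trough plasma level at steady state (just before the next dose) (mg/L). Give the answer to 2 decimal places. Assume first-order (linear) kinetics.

0.31 mg/L

e^(−kτ) = e^(−0.01620 × 102) = 0.1916
Accumulation ratio R = 1 / (1 − e^(−kτ)) = 1 / (1 − 0.1916) = 1.237
Steady-state trough = C₀ × R × e^(−kτ) = 1.32 × 1.237 × 0.1916 = 0.3129 mg/L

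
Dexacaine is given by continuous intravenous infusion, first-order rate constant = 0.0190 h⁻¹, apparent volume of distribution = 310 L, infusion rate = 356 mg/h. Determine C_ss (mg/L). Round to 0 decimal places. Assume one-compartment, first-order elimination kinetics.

60 mg/L

CL = k × Vd = 0.01900 × 310 = 5.890 L/h
At steady state Css = R₀ / CL = 356 / 5.890 = 60.44 mg/L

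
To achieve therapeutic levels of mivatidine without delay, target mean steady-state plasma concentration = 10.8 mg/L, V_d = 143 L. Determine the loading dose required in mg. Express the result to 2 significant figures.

LD = Css × Vd = 10.8 × 143 = 1544 mg

1500 mg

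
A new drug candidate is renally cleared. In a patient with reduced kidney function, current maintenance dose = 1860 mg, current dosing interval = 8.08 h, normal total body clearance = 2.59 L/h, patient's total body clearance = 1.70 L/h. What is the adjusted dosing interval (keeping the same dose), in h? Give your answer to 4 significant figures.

To keep the same average steady-state level, dosing rate must scale with clearance.
CL ratio = 1.70 / 2.59 = 0.6564
New interval (same dose) = 8.08 / 0.6564 = 12.31 h

12.31 h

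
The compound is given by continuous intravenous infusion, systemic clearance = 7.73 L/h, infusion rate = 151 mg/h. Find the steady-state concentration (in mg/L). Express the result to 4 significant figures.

19.53 mg/L

At steady state Css = R₀ / CL = 151 / 7.730 = 19.53 mg/L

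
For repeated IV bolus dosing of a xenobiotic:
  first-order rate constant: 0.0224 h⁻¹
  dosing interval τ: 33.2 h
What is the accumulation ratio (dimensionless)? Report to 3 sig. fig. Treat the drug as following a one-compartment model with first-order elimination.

e^(−kτ) = e^(−0.02240 × 33.2) = 0.4754
Accumulation ratio R = 1 / (1 − e^(−kτ)) = 1 / (1 − 0.4754) = 1.906

1.91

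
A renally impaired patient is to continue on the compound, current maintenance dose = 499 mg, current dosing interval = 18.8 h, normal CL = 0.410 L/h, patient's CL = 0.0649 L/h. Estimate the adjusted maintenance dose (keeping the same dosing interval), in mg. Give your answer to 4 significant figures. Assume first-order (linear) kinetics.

To keep the same average steady-state level, dosing rate must scale with clearance.
CL ratio = 0.0649 / 0.410 = 0.1583
New dose (same interval) = 499 × 0.1583 = 78.99 mg

78.99 mg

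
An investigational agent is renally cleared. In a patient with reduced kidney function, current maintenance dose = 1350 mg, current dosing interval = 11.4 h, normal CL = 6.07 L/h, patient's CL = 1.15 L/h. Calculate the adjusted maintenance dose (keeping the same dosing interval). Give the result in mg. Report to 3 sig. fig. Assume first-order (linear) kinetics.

256 mg

To keep the same average steady-state level, dosing rate must scale with clearance.
CL ratio = 1.15 / 6.07 = 0.1895
New dose (same interval) = 1350 × 0.1895 = 255.8 mg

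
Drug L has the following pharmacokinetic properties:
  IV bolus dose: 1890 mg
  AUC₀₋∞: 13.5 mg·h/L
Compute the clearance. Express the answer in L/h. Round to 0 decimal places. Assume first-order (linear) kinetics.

CL = Dose / AUC = 1890 / 13.5 = 140.0 L/h

140 L/h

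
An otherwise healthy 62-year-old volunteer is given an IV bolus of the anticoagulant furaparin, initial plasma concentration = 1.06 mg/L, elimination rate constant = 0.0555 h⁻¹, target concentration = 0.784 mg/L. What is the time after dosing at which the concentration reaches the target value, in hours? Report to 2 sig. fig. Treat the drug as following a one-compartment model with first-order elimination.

5.4 h

t = ln(C₀ / C) / k = ln(1.060 / 0.784) / 0.05550
  = ln(1.352) / 0.05550 = 0.3016 / 0.05550 = 5.434 h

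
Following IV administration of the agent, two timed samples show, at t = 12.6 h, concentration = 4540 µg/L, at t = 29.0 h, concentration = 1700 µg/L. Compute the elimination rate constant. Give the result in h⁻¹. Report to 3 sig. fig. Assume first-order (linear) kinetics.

0.0599 h⁻¹

k = ln(C₁/C₂) / (t₂ − t₁) = ln(4540/1700) / (29.0 − 12.6)
  = 0.9823 / 16.40 = 0.05990 h⁻¹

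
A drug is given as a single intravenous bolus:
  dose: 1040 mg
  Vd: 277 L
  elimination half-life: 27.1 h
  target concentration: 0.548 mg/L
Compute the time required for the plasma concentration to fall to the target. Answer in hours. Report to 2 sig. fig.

75 h

C₀ = Dose / Vd = 1040 / 277 = 3.755 mg/L
k = ln2 / t½ = 0.693147 / 27.1 = 0.02558 h⁻¹
t = ln(C₀ / C) / k = ln(3.755 / 0.548) / 0.02558
  = ln(6.852) / 0.02558 = 1.925 / 0.02558 = 75.25 h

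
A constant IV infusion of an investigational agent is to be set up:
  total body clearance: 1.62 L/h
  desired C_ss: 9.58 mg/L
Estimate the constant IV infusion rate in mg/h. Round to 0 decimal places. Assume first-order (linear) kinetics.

At steady state, infusion rate R₀ = Css × CL = 9.58 × 1.620 = 15.52 mg/h

16 mg/h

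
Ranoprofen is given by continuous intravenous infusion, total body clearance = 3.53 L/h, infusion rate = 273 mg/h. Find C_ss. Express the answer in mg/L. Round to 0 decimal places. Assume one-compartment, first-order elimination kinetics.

77 mg/L

At steady state Css = R₀ / CL = 273 / 3.530 = 77.34 mg/L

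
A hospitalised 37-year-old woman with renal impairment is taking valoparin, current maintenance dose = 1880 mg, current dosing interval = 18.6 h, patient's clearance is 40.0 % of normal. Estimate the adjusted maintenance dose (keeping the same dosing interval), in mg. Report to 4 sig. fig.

To keep the same average steady-state level, dosing rate must scale with clearance.
CL ratio = 40.0 / 100 = 0.4000
New dose (same interval) = 1880 × 0.4000 = 752.0 mg

752.0 mg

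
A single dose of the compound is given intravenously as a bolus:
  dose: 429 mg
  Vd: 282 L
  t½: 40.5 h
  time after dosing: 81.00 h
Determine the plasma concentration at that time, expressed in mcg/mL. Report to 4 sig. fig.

C₀ = Dose / Vd = 429.0 / 282 = 1.521 mg/L
k = ln2 / t½ = 0.693147 / 40.5 = 0.01711 h⁻¹
t / t½ = 81.00 / 40.5 = 2 half-lives
C = C₀ × (1/2)^2 = 1.521 × 0.2500 = 0.3803 mg/L
(0.3803 mg/L = 0.3803 mcg/mL)

0.3803 mcg/mL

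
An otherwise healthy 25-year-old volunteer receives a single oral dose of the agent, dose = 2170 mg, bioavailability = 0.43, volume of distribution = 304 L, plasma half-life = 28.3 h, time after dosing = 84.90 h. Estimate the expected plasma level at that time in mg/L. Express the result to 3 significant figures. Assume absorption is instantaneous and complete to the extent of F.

0.384 mg/L

Amount reaching circulation = F × Dose = 0.43 × 2170 = 933.1 mg
C₀ = F·Dose / Vd = 933.1 / 304 = 3.069 mg/L
k = ln2 / t½ = 0.693147 / 28.3 = 0.02449 h⁻¹
t / t½ = 84.90 / 28.3 = 3 half-lives
C = C₀ × (1/2)^3 = 3.069 × 0.1250 = 0.3836 mg/L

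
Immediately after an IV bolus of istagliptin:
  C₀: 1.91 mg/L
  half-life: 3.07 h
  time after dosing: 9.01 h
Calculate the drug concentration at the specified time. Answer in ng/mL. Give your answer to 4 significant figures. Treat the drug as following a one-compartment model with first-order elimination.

k = ln2 / t½ = 0.693147 / 3.07 = 0.2258 h⁻¹
C = C₀ · e^(−k·t) = 1.910 × e^(−0.2258 × 9.01)
  = 1.910 × 0.1308 = 0.2498 mg/L
Convert: 0.2498 mg/L × 1000 = 249.8 ng/mL

249.8 ng/mL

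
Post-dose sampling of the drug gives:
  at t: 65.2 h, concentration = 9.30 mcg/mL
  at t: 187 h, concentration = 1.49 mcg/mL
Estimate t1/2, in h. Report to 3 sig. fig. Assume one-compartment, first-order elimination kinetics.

46.1 h

k = ln(C₁/C₂) / (t₂ − t₁) = ln(9.30/1.49) / (187 − 65.2)
  = 1.831 / 121.8 = 0.01503 h⁻¹
t½ = ln2 / k = 0.693147 / 0.01503 = 46.12 h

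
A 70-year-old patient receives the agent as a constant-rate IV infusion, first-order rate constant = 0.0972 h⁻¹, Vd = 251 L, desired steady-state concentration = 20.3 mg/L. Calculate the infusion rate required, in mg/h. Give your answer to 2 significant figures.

500 mg/h

CL = k × Vd = 0.09720 × 251 = 24.40 L/h
At steady state, infusion rate R₀ = Css × CL = 20.3 × 24.40 = 495.3 mg/h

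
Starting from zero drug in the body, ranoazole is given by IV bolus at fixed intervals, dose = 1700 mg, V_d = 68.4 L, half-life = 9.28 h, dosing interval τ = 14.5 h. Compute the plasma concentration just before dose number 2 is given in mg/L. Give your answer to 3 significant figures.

C₀ per dose = Dose / Vd = 1700 / 68.4 = 24.85 mg/L
k = ln2 / t½ = 0.693147 / 9.28 = 0.07469 h⁻¹
Fraction remaining after one interval: r = e^(−kτ) = e^(−0.07469 × 14.5) = 0.3386
Before dose 2, 1 dose has been given (aged 1τ).
C_trough = C₀ × r = 24.85 × 0.3386 = 8.414 mg/L

8.41 mg/L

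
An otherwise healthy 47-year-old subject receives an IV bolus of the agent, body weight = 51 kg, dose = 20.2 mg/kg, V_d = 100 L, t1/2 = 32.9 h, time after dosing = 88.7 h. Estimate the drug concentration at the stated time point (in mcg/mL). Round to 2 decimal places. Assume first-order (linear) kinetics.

1.59 mcg/mL

Total dose = 20.2 × 51 = 1030 mg
C₀ = Dose / Vd = 1030 / 100 = 10.30 mg/L
k = ln2 / t½ = 0.693147 / 32.9 = 0.02107 h⁻¹
C = C₀ · e^(−k·t) = 10.30 × e^(−0.02107 × 88.7)
  = 10.30 × 0.1543 = 1.589 mg/L
(1.589 mg/L = 1.589 mcg/mL)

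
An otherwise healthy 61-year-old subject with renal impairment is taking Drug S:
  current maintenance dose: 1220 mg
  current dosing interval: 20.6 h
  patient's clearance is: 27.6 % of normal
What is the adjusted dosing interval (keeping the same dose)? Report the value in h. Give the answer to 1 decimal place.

74.6 h

To keep the same average steady-state level, dosing rate must scale with clearance.
CL ratio = 27.6 / 100 = 0.2760
New interval (same dose) = 20.6 / 0.2760 = 74.64 h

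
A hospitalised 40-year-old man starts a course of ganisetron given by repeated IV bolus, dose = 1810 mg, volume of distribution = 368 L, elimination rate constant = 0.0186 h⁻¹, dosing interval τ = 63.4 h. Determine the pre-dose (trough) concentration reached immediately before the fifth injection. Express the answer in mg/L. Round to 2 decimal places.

2.16 mg/L

C₀ per dose = Dose / Vd = 1810 / 368 = 4.918 mg/L
Fraction remaining after one interval: r = e^(−kτ) = e^(−0.01860 × 63.4) = 0.3075
Before dose 5, 4 doses have been given (aged 1τ, 2τ, 3τ, 4τ).
C_trough = C₀ × (r + r² + … + r^4) = C₀ × r(1−r^4)/(1−r)
        = 4.918 × 0.3075 × (1 − 0.008941) / (1 − 0.3075) = 2.164 mg/L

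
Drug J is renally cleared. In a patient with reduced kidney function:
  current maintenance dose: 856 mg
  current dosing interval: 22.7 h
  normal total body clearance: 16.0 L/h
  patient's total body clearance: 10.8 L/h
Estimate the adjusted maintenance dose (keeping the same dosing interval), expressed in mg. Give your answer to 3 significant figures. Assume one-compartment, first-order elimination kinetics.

578 mg

To keep the same average steady-state level, dosing rate must scale with clearance.
CL ratio = 10.8 / 16.0 = 0.6750
New dose (same interval) = 856 × 0.6750 = 577.8 mg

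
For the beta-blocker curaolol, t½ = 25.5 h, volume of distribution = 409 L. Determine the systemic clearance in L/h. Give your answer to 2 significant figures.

k = ln2 / t½ = 0.693147 / 25.5 = 0.02718 h⁻¹
CL = k × Vd = 0.02718 × 409 = 11.12 L/h

11 L/h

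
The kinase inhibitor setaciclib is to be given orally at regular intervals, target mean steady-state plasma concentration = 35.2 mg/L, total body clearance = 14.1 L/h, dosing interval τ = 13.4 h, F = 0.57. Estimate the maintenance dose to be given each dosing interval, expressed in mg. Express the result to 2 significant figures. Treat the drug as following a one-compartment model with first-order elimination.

12000 mg

At steady state, F × (Dose/τ) = Css × CL.
Dose = Css × CL × τ / F = 35.2 × 14.10 × 13.4 / 0.57 = 11670 mg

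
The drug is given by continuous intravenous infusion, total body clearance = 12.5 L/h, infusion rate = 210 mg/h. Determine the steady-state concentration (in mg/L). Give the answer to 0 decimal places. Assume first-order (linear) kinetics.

At steady state Css = R₀ / CL = 210 / 12.50 = 16.80 mg/L

17 mg/L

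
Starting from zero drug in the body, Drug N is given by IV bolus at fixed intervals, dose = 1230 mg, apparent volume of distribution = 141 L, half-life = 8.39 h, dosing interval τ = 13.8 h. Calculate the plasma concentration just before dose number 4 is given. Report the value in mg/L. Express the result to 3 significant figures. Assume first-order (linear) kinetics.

3.97 mg/L

C₀ per dose = Dose / Vd = 1230 / 141 = 8.723 mg/L
k = ln2 / t½ = 0.693147 / 8.39 = 0.08262 h⁻¹
Fraction remaining after one interval: r = e^(−kτ) = e^(−0.08262 × 13.8) = 0.3198
Before dose 4, 3 doses have been given (aged 1τ, 2τ, 3τ).
C_trough = C₀ × (r + r² + … + r^3) = C₀ × r(1−r^3)/(1−r)
        = 8.723 × 0.3198 × (1 − 0.03271) / (1 − 0.3198) = 3.967 mg/L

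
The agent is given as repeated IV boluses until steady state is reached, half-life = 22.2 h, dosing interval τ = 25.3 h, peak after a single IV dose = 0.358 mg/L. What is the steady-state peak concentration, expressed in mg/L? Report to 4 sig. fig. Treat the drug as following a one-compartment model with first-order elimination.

0.6555 mg/L

k = ln2 / t½ = 0.693147 / 22.2 = 0.03122 h⁻¹
e^(−kτ) = e^(−0.03122 × 25.3) = 0.4539
Accumulation ratio R = 1 / (1 − e^(−kτ)) = 1 / (1 − 0.4539) = 1.831
Steady-state peak = C₀ × R = 0.358 × 1.831 = 0.6555 mg/L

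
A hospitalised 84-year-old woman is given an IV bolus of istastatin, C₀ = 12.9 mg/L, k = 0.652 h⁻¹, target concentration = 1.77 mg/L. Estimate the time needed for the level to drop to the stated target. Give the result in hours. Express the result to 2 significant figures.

3.0 h

t = ln(C₀ / C) / k = ln(12.90 / 1.77) / 0.6520
  = ln(7.288) / 0.6520 = 1.986 / 0.6520 = 3.046 h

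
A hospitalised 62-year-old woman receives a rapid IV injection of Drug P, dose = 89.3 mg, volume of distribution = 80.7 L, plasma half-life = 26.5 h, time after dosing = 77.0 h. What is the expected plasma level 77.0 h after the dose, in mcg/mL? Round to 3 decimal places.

0.148 mcg/mL

C₀ = Dose / Vd = 89.30 / 80.7 = 1.107 mg/L
k = ln2 / t½ = 0.693147 / 26.5 = 0.02616 h⁻¹
C = C₀ · e^(−k·t) = 1.107 × e^(−0.02616 × 77.0)
  = 1.107 × 0.1334 = 0.1477 mg/L
(0.1477 mg/L = 0.1477 mcg/mL)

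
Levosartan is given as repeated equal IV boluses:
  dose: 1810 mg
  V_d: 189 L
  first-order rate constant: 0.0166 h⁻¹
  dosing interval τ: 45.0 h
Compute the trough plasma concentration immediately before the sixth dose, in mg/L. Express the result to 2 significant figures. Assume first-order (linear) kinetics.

C₀ per dose = Dose / Vd = 1810 / 189 = 9.577 mg/L
Fraction remaining after one interval: r = e^(−kτ) = e^(−0.01660 × 45.0) = 0.4738
Before dose 6, 5 doses have been given (aged 1τ, 2τ, 3τ, 4τ, 5τ).
C_trough = C₀ × (r + r² + … + r^5) = C₀ × r(1−r^5)/(1−r)
        = 9.577 × 0.4738 × (1 − 0.02388) / (1 − 0.4738) = 8.417 mg/L

8.4 mg/L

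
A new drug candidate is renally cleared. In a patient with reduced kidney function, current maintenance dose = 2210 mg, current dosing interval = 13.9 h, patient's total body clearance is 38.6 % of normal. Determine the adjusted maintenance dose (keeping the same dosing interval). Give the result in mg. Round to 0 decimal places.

To keep the same average steady-state level, dosing rate must scale with clearance.
CL ratio = 38.6 / 100 = 0.3860
New dose (same interval) = 2210 × 0.3860 = 853.1 mg

853 mg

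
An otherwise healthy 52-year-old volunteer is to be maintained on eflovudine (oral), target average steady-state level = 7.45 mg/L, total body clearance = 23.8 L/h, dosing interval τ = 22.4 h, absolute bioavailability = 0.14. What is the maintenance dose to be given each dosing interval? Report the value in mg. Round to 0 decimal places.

28370 mg

At steady state, F × (Dose/τ) = Css × CL.
Dose = Css × CL × τ / F = 7.45 × 23.80 × 22.4 / 0.14 = 28370 mg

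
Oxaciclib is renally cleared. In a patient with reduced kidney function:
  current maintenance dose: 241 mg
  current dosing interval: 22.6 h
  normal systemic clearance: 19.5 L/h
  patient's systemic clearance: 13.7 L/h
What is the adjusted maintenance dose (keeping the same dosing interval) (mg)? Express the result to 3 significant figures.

169 mg

To keep the same average steady-state level, dosing rate must scale with clearance.
CL ratio = 13.7 / 19.5 = 0.7026
New dose (same interval) = 241 × 0.7026 = 169.3 mg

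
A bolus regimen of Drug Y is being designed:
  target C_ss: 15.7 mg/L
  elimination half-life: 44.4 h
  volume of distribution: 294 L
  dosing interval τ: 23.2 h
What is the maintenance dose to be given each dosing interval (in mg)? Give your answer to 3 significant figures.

k = ln2 / t½ = 0.693147 / 44.4 = 0.01561 h⁻¹
CL = k × Vd = 0.01561 × 294 = 4.589 L/h
At steady state, Dose/τ = Css × CL.
Dose = Css × CL × τ = 15.7 × 4.589 × 23.2 = 1671 mg

1670 mg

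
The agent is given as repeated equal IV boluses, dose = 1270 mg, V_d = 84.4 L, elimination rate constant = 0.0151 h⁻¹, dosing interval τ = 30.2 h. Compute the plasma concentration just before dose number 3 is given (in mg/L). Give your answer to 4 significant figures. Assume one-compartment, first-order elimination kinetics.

15.58 mg/L

C₀ per dose = Dose / Vd = 1270 / 84.4 = 15.05 mg/L
Fraction remaining after one interval: r = e^(−kτ) = e^(−0.01510 × 30.2) = 0.6338
Before dose 3, 2 doses have been given (aged 1τ, 2τ).
C_trough = C₀ × (r + r²) = 15.05 × (0.6338 + 0.4017) = 15.58 mg/L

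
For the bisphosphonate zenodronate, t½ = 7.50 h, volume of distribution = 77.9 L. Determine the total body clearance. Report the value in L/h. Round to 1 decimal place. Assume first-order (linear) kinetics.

k = ln2 / t½ = 0.693147 / 7.50 = 0.09242 h⁻¹
CL = k × Vd = 0.09242 × 77.9 = 7.200 L/h

7.2 L/h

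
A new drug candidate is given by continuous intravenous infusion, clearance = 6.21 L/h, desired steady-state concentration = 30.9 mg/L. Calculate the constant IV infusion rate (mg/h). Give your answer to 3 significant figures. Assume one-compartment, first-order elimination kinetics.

At steady state, infusion rate R₀ = Css × CL = 30.9 × 6.210 = 191.9 mg/h

192 mg/h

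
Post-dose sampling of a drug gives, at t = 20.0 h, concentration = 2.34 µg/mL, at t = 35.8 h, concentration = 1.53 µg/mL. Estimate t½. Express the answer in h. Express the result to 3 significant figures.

25.8 h

k = ln(C₁/C₂) / (t₂ − t₁) = ln(2.34/1.53) / (35.8 − 20.0)
  = 0.4249 / 15.80 = 0.02689 h⁻¹
t½ = ln2 / k = 0.693147 / 0.02689 = 25.78 h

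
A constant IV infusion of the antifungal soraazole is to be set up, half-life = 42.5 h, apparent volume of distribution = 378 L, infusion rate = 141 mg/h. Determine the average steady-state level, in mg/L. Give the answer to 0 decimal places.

23 mg/L

k = ln2 / t½ = 0.693147 / 42.5 = 0.01631 h⁻¹
CL = k × Vd = 0.01631 × 378 = 6.165 L/h
At steady state Css = R₀ / CL = 141 / 6.165 = 22.87 mg/L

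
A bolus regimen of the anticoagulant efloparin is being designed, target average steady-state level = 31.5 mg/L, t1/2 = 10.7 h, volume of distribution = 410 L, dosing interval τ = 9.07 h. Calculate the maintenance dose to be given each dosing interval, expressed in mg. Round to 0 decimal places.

7588 mg

k = ln2 / t½ = 0.693147 / 10.7 = 0.06478 h⁻¹
CL = k × Vd = 0.06478 × 410 = 26.56 L/h
At steady state, Dose/τ = Css × CL.
Dose = Css × CL × τ = 31.5 × 26.56 × 9.07 = 7588 mg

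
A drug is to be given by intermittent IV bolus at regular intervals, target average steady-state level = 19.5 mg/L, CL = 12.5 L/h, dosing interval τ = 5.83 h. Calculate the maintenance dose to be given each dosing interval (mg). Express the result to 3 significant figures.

At steady state, Dose/τ = Css × CL.
Dose = Css × CL × τ = 19.5 × 12.50 × 5.83 = 1421 mg

1420 mg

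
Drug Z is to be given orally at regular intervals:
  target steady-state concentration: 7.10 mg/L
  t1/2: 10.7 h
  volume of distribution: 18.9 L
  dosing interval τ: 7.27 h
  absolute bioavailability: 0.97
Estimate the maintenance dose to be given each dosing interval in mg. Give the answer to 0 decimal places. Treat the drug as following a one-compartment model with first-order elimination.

65 mg

k = ln2 / t½ = 0.693147 / 10.7 = 0.06478 h⁻¹
CL = k × Vd = 0.06478 × 18.9 = 1.224 L/h
At steady state, F × (Dose/τ) = Css × CL.
Dose = Css × CL × τ / F = 7.10 × 1.224 × 7.27 / 0.97 = 65.13 mg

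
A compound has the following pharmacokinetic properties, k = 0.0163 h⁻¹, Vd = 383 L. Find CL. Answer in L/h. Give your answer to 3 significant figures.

6.24 L/h

CL = k × Vd = 0.0163 × 383 = 6.243 L/h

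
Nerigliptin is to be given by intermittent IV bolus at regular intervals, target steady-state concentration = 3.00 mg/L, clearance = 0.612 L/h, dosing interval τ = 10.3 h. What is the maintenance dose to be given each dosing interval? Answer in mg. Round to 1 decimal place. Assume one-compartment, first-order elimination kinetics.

At steady state, Dose/τ = Css × CL.
Dose = Css × CL × τ = 3.00 × 0.6120 × 10.3 = 18.91 mg

18.9 mg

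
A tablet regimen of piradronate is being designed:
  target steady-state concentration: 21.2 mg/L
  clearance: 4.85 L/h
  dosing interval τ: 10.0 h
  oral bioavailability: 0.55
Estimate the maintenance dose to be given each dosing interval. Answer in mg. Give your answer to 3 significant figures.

1870 mg

At steady state, F × (Dose/τ) = Css × CL.
Dose = Css × CL × τ / F = 21.2 × 4.850 × 10.0 / 0.55 = 1869 mg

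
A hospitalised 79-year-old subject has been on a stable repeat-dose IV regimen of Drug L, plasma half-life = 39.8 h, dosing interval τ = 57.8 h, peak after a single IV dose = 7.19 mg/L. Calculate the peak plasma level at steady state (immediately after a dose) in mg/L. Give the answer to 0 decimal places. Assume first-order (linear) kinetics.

11 mg/L

k = ln2 / t½ = 0.693147 / 39.8 = 0.01742 h⁻¹
e^(−kτ) = e^(−0.01742 × 57.8) = 0.3654
Accumulation ratio R = 1 / (1 − e^(−kτ)) = 1 / (1 − 0.3654) = 1.576
Steady-state peak = C₀ × R = 7.19 × 1.576 = 11.33 mg/L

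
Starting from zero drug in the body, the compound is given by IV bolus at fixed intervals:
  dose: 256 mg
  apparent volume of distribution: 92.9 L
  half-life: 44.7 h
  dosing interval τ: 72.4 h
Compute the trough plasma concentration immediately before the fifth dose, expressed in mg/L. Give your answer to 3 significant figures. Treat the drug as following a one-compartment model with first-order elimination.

C₀ per dose = Dose / Vd = 256 / 92.9 = 2.756 mg/L
k = ln2 / t½ = 0.693147 / 44.7 = 0.01551 h⁻¹
Fraction remaining after one interval: r = e^(−kτ) = e^(−0.01551 × 72.4) = 0.3253
Before dose 5, 4 doses have been given (aged 1τ, 2τ, 3τ, 4τ).
C_trough = C₀ × (r + r² + … + r^4) = C₀ × r(1−r^4)/(1−r)
        = 2.756 × 0.3253 × (1 − 0.01120) / (1 − 0.3253) = 1.314 mg/L

1.31 mg/L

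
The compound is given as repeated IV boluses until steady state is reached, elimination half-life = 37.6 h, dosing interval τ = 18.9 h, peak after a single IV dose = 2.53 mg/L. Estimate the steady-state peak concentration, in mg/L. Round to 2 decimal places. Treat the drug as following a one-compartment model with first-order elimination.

k = ln2 / t½ = 0.693147 / 37.6 = 0.01843 h⁻¹
e^(−kτ) = e^(−0.01843 × 18.9) = 0.7059
Accumulation ratio R = 1 / (1 − e^(−kτ)) = 1 / (1 − 0.7059) = 3.400
Steady-state peak = C₀ × R = 2.53 × 3.400 = 8.602 mg/L

8.60 mg/L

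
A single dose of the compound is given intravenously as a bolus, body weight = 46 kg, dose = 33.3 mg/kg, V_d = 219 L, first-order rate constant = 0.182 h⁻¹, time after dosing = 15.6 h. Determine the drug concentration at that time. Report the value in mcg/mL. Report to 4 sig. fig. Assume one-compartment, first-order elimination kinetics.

0.4090 mcg/mL

Total dose = 33.3 × 46 = 1532 mg
C₀ = Dose / Vd = 1532 / 219 = 6.995 mg/L
C = C₀ · e^(−k·t) = 6.995 × e^(−0.1820 × 15.6)
  = 6.995 × 0.05847 = 0.4090 mg/L
(0.4090 mg/L = 0.4090 mcg/mL)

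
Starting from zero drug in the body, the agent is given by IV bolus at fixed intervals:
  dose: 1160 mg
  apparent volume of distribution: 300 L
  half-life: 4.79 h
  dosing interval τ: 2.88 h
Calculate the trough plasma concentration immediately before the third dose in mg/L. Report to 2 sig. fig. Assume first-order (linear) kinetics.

C₀ per dose = Dose / Vd = 1160 / 300 = 3.867 mg/L
k = ln2 / t½ = 0.693147 / 4.79 = 0.1447 h⁻¹
Fraction remaining after one interval: r = e^(−kτ) = e^(−0.1447 × 2.88) = 0.6592
Before dose 3, 2 doses have been given (aged 1τ, 2τ).
C_trough = C₀ × (r + r²) = 3.867 × (0.6592 + 0.4345) = 4.229 mg/L

4.2 mg/L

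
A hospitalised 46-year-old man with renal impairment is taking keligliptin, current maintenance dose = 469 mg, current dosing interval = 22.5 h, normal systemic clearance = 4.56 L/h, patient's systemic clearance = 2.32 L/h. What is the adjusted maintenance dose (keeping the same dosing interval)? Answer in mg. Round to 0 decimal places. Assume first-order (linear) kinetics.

To keep the same average steady-state level, dosing rate must scale with clearance.
CL ratio = 2.32 / 4.56 = 0.5088
New dose (same interval) = 469 × 0.5088 = 238.6 mg

239 mg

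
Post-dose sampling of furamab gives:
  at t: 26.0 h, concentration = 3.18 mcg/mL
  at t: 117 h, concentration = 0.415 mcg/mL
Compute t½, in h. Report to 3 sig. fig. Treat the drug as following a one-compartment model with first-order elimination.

31.0 h

k = ln(C₁/C₂) / (t₂ − t₁) = ln(3.18/0.415) / (117 − 26.0)
  = 2.036 / 91.00 = 0.02237 h⁻¹
t½ = ln2 / k = 0.693147 / 0.02237 = 30.99 h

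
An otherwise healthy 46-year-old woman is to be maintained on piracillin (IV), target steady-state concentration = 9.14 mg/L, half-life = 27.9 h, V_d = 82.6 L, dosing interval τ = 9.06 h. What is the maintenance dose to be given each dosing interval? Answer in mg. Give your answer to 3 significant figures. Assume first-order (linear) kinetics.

170 mg

k = ln2 / t½ = 0.693147 / 27.9 = 0.02484 h⁻¹
CL = k × Vd = 0.02484 × 82.6 = 2.052 L/h
At steady state, Dose/τ = Css × CL.
Dose = Css × CL × τ = 9.14 × 2.052 × 9.06 = 169.9 mg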